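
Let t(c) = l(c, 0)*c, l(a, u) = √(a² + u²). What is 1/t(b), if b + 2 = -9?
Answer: -1/121 ≈ -0.0082645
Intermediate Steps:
b = -11 (b = -2 - 9 = -11)
t(c) = c*√(c²) (t(c) = √(c² + 0²)*c = √(c² + 0)*c = √(c²)*c = c*√(c²))
1/t(b) = 1/(-11*√((-11)²)) = 1/(-11*√121) = 1/(-11*11) = 1/(-121) = -1/121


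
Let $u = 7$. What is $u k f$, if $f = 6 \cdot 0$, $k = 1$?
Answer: $0$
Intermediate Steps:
$f = 0$
$u k f = 7 \cdot 1 \cdot 0 = 7 \cdot 0 = 0$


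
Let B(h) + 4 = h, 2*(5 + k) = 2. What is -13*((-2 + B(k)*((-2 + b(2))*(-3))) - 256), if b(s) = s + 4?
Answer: 2106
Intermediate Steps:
k = -4 (k = -5 + (½)*2 = -5 + 1 = -4)
B(h) = -4 + h
b(s) = 4 + s
-13*((-2 + B(k)*((-2 + b(2))*(-3))) - 256) = -13*((-2 + (-4 - 4)*((-2 + (4 + 2))*(-3))) - 256) = -13*((-2 - 8*(-2 + 6)*(-3)) - 256) = -13*((-2 - 32*(-3)) - 256) = -13*((-2 - 8*(-12)) - 256) = -13*((-2 + 96) - 256) = -13*(94 - 256) = -13*(-162) = 2106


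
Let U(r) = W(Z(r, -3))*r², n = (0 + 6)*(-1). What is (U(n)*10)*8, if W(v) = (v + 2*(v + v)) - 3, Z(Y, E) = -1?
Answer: -23040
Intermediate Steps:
n = -6 (n = 6*(-1) = -6)
W(v) = -3 + 5*v (W(v) = (v + 2*(2*v)) - 3 = (v + 4*v) - 3 = 5*v - 3 = -3 + 5*v)
U(r) = -8*r² (U(r) = (-3 + 5*(-1))*r² = (-3 - 5)*r² = -8*r²)
(U(n)*10)*8 = (-8*(-6)²*10)*8 = (-8*36*10)*8 = -288*10*8 = -2880*8 = -23040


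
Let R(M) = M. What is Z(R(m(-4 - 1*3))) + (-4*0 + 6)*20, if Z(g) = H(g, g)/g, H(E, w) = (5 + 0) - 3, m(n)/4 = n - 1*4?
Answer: 2639/22 ≈ 119.95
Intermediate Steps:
m(n) = -16 + 4*n (m(n) = 4*(n - 1*4) = 4*(n - 4) = 4*(-4 + n) = -16 + 4*n)
H(E, w) = 2 (H(E, w) = 5 - 3 = 2)
Z(g) = 2/g
Z(R(m(-4 - 1*3))) + (-4*0 + 6)*20 = 2/(-16 + 4*(-4 - 1*3)) + (-4*0 + 6)*20 = 2/(-16 + 4*(-4 - 3)) + (0 + 6)*20 = 2/(-16 + 4*(-7)) + 6*20 = 2/(-16 - 28) + 120 = 2/(-44) + 120 = 2*(-1/44) + 120 = -1/22 + 120 = 2639/22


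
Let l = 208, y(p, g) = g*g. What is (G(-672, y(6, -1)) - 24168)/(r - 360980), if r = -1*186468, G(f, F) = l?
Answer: 2995/68431 ≈ 0.043767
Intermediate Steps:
y(p, g) = g**2
G(f, F) = 208
r = -186468
(G(-672, y(6, -1)) - 24168)/(r - 360980) = (208 - 24168)/(-186468 - 360980) = -23960/(-547448) = -23960*(-1/547448) = 2995/68431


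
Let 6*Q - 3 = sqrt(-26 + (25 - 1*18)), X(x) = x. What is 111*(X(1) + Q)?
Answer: 333/2 + 37*I*sqrt(19)/2 ≈ 166.5 + 80.64*I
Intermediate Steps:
Q = 1/2 + I*sqrt(19)/6 (Q = 1/2 + sqrt(-26 + (25 - 1*18))/6 = 1/2 + sqrt(-26 + (25 - 18))/6 = 1/2 + sqrt(-26 + 7)/6 = 1/2 + sqrt(-19)/6 = 1/2 + (I*sqrt(19))/6 = 1/2 + I*sqrt(19)/6 ≈ 0.5 + 0.72648*I)
111*(X(1) + Q) = 111*(1 + (1/2 + I*sqrt(19)/6)) = 111*(3/2 + I*sqrt(19)/6) = 333/2 + 37*I*sqrt(19)/2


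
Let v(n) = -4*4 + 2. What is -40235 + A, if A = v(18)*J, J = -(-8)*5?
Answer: -40795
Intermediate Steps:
v(n) = -14 (v(n) = -16 + 2 = -14)
J = 40 (J = -2*(-20) = 40)
A = -560 (A = -14*40 = -560)
-40235 + A = -40235 - 560 = -40795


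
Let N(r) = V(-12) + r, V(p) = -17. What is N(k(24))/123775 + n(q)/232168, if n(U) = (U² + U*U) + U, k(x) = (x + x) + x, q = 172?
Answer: 367878887/1436829710 ≈ 0.25604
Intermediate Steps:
k(x) = 3*x (k(x) = 2*x + x = 3*x)
n(U) = U + 2*U² (n(U) = (U² + U²) + U = 2*U² + U = U + 2*U²)
N(r) = -17 + r
N(k(24))/123775 + n(q)/232168 = (-17 + 3*24)/123775 + (172*(1 + 2*172))/232168 = (-17 + 72)*(1/123775) + (172*(1 + 344))*(1/232168) = 55*(1/123775) + (172*345)*(1/232168) = 11/24755 + 59340*(1/232168) = 11/24755 + 14835/58042 = 367878887/1436829710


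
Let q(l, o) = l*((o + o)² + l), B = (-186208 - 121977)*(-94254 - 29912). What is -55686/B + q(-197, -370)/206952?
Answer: -2063277263128952341/3959622830115960 ≈ -521.08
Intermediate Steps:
B = 38266098710 (B = -308185*(-124166) = 38266098710)
q(l, o) = l*(l + 4*o²) (q(l, o) = l*((2*o)² + l) = l*(4*o² + l) = l*(l + 4*o²))
-55686/B + q(-197, -370)/206952 = -55686/38266098710 - 197*(-197 + 4*(-370)²)/206952 = -55686*1/38266098710 - 197*(-197 + 4*136900)*(1/206952) = -27843/19133049355 - 197*(-197 + 547600)*(1/206952) = -27843/19133049355 - 197*547403*(1/206952) = -27843/19133049355 - 107838391*1/206952 = -27843/19133049355 - 107838391/206952 = -2063277263128952341/3959622830115960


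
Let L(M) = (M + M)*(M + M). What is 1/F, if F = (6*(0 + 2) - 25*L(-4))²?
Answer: 1/2521744 ≈ 3.9655e-7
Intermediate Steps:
L(M) = 4*M² (L(M) = (2*M)*(2*M) = 4*M²)
F = 2521744 (F = (6*(0 + 2) - 100*(-4)²)² = (6*2 - 100*16)² = (12 - 25*64)² = (12 - 1600)² = (-1588)² = 2521744)
1/F = 1/2521744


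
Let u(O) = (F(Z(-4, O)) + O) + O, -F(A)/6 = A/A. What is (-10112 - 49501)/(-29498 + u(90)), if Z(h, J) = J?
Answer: 59613/29324 ≈ 2.0329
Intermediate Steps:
F(A) = -6 (F(A) = -6*A/A = -6*1 = -6)
u(O) = -6 + 2*O (u(O) = (-6 + O) + O = -6 + 2*O)
(-10112 - 49501)/(-29498 + u(90)) = (-10112 - 49501)/(-29498 + (-6 + 2*90)) = -59613/(-29498 + (-6 + 180)) = -59613/(-29498 + 174) = -59613/(-29324) = -59613*(-1/29324) = 59613/29324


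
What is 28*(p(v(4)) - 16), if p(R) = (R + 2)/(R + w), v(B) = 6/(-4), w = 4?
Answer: -2212/5 ≈ -442.40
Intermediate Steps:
v(B) = -3/2 (v(B) = 6*(-1/4) = -3/2)
p(R) = (2 + R)/(4 + R) (p(R) = (R + 2)/(R + 4) = (2 + R)/(4 + R))
28*(p(v(4)) - 16) = 28*((2 - 3/2)/(4 - 3/2) - 16) = 28*((1/2)/(5/2) - 16) = 28*((2/5)*(1/2) - 16) = 28*(1/5 - 16) = 28*(-79/5) = -2212/5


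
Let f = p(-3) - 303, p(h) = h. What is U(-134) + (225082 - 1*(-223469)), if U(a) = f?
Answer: 448245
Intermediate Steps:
f = -306 (f = -3 - 303 = -306)
U(a) = -306
U(-134) + (225082 - 1*(-223469)) = -306 + (225082 - 1*(-223469)) = -306 + (225082 + 223469) = -306 + 448551 = 448245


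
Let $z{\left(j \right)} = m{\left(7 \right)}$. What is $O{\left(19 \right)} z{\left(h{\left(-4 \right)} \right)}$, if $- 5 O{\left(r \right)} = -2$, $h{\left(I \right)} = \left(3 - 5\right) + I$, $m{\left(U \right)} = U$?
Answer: $\frac{14}{5} \approx 2.8$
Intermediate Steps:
$h{\left(I \right)} = -2 + I$
$z{\left(j \right)} = 7$
$O{\left(r \right)} = \frac{2}{5}$ ($O{\left(r \right)} = \left(- \frac{1}{5}\right) \left(-2\right) = \frac{2}{5}$)
$O{\left(19 \right)} z{\left(h{\left(-4 \right)} \right)} = \frac{2}{5} \cdot 7 = \frac{14}{5}$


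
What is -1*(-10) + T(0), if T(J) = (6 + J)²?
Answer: 46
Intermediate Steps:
-1*(-10) + T(0) = -1*(-10) + (6 + 0)² = 10 + 6² = 10 + 36 = 46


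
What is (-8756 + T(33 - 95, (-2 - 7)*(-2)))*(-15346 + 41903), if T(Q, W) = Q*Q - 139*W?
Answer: -196893598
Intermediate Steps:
T(Q, W) = Q² - 139*W
(-8756 + T(33 - 95, (-2 - 7)*(-2)))*(-15346 + 41903) = (-8756 + ((33 - 95)² - 139*(-2 - 7)*(-2)))*(-15346 + 41903) = (-8756 + ((-62)² - (-1251)*(-2)))*26557 = (-8756 + (3844 - 139*18))*26557 = (-8756 + (3844 - 2502))*26557 = (-8756 + 1342)*26557 = -7414*26557 = -196893598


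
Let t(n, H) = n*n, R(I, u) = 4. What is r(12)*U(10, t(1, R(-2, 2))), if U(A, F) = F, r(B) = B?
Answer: 12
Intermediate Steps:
t(n, H) = n²
r(12)*U(10, t(1, R(-2, 2))) = 12*1² = 12*1 = 12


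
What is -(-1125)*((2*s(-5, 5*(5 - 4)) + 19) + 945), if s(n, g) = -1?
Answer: 1082250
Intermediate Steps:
-(-1125)*((2*s(-5, 5*(5 - 4)) + 19) + 945) = -(-1125)*((2*(-1) + 19) + 945) = -(-1125)*((-2 + 19) + 945) = -(-1125)*(17 + 945) = -(-1125)*962 = -1*(-1082250) = 1082250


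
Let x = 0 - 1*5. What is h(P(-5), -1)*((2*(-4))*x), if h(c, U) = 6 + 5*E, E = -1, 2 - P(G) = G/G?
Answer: 40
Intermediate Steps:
P(G) = 1 (P(G) = 2 - G/G = 2 - 1*1 = 2 - 1 = 1)
x = -5 (x = 0 - 5 = -5)
h(c, U) = 1 (h(c, U) = 6 + 5*(-1) = 6 - 5 = 1)
h(P(-5), -1)*((2*(-4))*x) = 1*((2*(-4))*(-5)) = 1*(-8*(-5)) = 1*40 = 40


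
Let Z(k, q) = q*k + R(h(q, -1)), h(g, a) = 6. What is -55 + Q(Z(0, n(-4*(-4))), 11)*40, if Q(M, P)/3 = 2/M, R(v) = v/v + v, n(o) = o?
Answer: -145/7 ≈ -20.714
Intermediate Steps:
R(v) = 1 + v
Z(k, q) = 7 + k*q (Z(k, q) = q*k + (1 + 6) = k*q + 7 = 7 + k*q)
Q(M, P) = 6/M (Q(M, P) = 3*(2/M) = 6/M)
-55 + Q(Z(0, n(-4*(-4))), 11)*40 = -55 + (6/(7 + 0*(-4*(-4))))*40 = -55 + (6/(7 + 0*16))*40 = -55 + (6/(7 + 0))*40 = -55 + (6/7)*40 = -55 + 240/7 = -145/7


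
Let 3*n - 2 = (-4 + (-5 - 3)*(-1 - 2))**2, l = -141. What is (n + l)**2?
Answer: 49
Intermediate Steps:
n = 134 (n = 2/3 + (-4 + (-5 - 3)*(-1 - 2))**2/3 = 2/3 + (-4 - 8*(-3))**2/3 = 2/3 + (-4 + 24)**2/3 = 2/3 + (1/3)*20**2 = 2/3 + (1/3)*400 = 2/3 + 400/3 = 134)
(n + l)**2 = (134 - 141)**2 = (-7)**2 = 49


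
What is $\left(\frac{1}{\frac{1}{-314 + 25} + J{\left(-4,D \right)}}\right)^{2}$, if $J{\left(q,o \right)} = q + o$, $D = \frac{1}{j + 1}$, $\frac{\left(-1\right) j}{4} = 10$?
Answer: $\frac{127035441}{2062249744} \approx 0.0616$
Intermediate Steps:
$j = -40$ ($j = \left(-4\right) 10 = -40$)
$D = - \frac{1}{39}$ ($D = \frac{1}{-40 + 1} = \frac{1}{-39} = - \frac{1}{39} \approx -0.025641$)
$J{\left(q,o \right)} = o + q$
$\left(\frac{1}{\frac{1}{-314 + 25} + J{\left(-4,D \right)}}\right)^{2} = \left(\frac{1}{\frac{1}{-314 + 25} - \frac{157}{39}}\right)^{2} = \left(\frac{1}{\frac{1}{-289} - \frac{157}{39}}\right)^{2} = \left(\frac{1}{- \frac{1}{289} - \frac{157}{39}}\right)^{2} = \left(\frac{1}{- \frac{45412}{11271}}\right)^{2} = \left(- \frac{11271}{45412}\right)^{2} = \frac{127035441}{2062249744}$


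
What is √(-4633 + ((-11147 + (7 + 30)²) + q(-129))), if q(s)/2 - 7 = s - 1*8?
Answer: I*√14671 ≈ 121.12*I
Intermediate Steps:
q(s) = -2 + 2*s (q(s) = 14 + 2*(s - 1*8) = 14 + 2*(s - 8) = 14 + 2*(-8 + s) = 14 + (-16 + 2*s) = -2 + 2*s)
√(-4633 + ((-11147 + (7 + 30)²) + q(-129))) = √(-4633 + ((-11147 + (7 + 30)²) + (-2 + 2*(-129)))) = √(-4633 + ((-11147 + 37²) + (-2 - 258))) = √(-4633 + ((-11147 + 1369) - 260)) = √(-4633 + (-9778 - 260)) = √(-4633 - 10038) = √(-14671) = I*√14671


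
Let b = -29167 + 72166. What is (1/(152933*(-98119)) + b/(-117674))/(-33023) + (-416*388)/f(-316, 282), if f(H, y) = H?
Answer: 2352970251534601975361121/4606578257443757668766 ≈ 510.78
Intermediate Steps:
b = 42999
(1/(152933*(-98119)) + b/(-117674))/(-33023) + (-416*388)/f(-316, 282) = (1/(152933*(-98119)) + 42999/(-117674))/(-33023) - 416*388/(-316) = ((1/152933)*(-1/98119) + 42999*(-1/117674))*(-1/33023) - 161408*(-1/316) = (-1/15005633027 - 42999/117674)*(-1/33023) + 40352/79 = -645227214645647/1765772860819198*(-1/33023) + 40352/79 = 645227214645647/58311117182832375554 + 40352/79 = 2352970251534601975361121/4606578257443757668766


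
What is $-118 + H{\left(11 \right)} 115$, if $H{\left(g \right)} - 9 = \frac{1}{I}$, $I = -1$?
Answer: $802$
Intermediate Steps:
$H{\left(g \right)} = 8$ ($H{\left(g \right)} = 9 + \frac{1}{-1} = 9 - 1 = 8$)
$-118 + H{\left(11 \right)} 115 = -118 + 8 \cdot 115 = -118 + 920 = 802$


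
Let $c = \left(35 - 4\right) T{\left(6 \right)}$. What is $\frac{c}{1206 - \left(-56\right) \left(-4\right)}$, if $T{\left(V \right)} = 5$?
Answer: $\frac{155}{982} \approx 0.15784$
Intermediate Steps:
$c = 155$ ($c = \left(35 - 4\right) 5 = 31 \cdot 5 = 155$)
$\frac{c}{1206 - \left(-56\right) \left(-4\right)} = \frac{155}{1206 - \left(-56\right) \left(-4\right)} = \frac{155}{1206 - 224} = \frac{155}{982}$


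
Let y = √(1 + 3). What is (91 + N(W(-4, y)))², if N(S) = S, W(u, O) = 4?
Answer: 9025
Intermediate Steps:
y = 2 (y = √4 = 2)
(91 + N(W(-4, y)))² = (91 + 4)² = 95² = 9025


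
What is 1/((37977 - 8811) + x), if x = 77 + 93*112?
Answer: 1/39659 ≈ 2.5215e-5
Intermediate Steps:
x = 10493 (x = 77 + 10416 = 10493)
1/((37977 - 8811) + x) = 1/((37977 - 8811) + 10493) = 1/(29166 + 10493) = 1/39659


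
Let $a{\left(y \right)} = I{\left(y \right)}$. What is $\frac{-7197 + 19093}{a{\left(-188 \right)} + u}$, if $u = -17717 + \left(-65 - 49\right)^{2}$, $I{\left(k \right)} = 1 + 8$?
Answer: $- \frac{1487}{589} \approx -2.5246$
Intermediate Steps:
$I{\left(k \right)} = 9$
$a{\left(y \right)} = 9$
$u = -4721$ ($u = -17717 + \left(-114\right)^{2} = -17717 + 12996 = -4721$)
$\frac{-7197 + 19093}{a{\left(-188 \right)} + u} = \frac{-7197 + 19093}{9 - 4721} = \frac{11896}{-4712} = 11896 \left(- \frac{1}{4712}\right) = - \frac{1487}{589}$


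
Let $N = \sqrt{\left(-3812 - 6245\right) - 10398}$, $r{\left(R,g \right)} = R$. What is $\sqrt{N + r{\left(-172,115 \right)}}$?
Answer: $\sqrt{-172 + i \sqrt{20455}} \approx 5.084 + 14.066 i$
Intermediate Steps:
$N = i \sqrt{20455}$ ($N = \sqrt{\left(-3812 - 6245\right) - 10398} = \sqrt{-10057 - 10398} = \sqrt{-20455} = i \sqrt{20455} \approx 143.02 i$)
$\sqrt{N + r{\left(-172,115 \right)}} = \sqrt{i \sqrt{20455} - 172} = \sqrt{-172 + i \sqrt{20455}}$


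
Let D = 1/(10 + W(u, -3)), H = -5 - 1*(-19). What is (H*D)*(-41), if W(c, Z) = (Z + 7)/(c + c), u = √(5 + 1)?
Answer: -8610/149 + 287*√6/149 ≈ -53.067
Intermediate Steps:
u = √6 ≈ 2.4495
W(c, Z) = (7 + Z)/(2*c) (W(c, Z) = (7 + Z)/((2*c)) = (7 + Z)*(1/(2*c)) = (7 + Z)/(2*c))
H = 14 (H = -5 + 19 = 14)
D = 1/(10 + √6/3) (D = 1/(10 + (7 - 3)/(2*(√6))) = 1/(10 + (½)*(√6/6)*4) = 1/(10 + √6/3) ≈ 0.092451)
(H*D)*(-41) = (14*(15/149 - √6/298))*(-41) = (210/149 - 7*√6/149)*(-41) = -8610/149 + 287*√6/149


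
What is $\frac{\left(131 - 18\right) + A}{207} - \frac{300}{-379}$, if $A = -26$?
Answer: $\frac{31691}{26151} \approx 1.2118$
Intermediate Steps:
$\frac{\left(131 - 18\right) + A}{207} - \frac{300}{-379} = \frac{\left(131 - 18\right) - 26}{207} - \frac{300}{-379} = \left(113 - 26\right) \frac{1}{207} - - \frac{300}{379} = 87 \cdot \frac{1}{207} + \frac{300}{379} = \frac{29}{69} + \frac{300}{379} = \frac{31691}{26151}$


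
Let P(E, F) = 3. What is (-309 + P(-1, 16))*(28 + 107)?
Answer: -41310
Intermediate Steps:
(-309 + P(-1, 16))*(28 + 107) = (-309 + 3)*(28 + 107) = -306*135 = -41310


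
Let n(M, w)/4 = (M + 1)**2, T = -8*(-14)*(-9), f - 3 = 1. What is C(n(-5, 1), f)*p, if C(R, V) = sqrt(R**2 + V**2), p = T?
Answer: -4032*sqrt(257) ≈ -64638.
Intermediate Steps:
f = 4 (f = 3 + 1 = 4)
T = -1008 (T = 112*(-9) = -1008)
n(M, w) = 4*(1 + M)**2 (n(M, w) = 4*(M + 1)**2 = 4*(1 + M)**2)
p = -1008
C(n(-5, 1), f)*p = sqrt((4*(1 - 5)**2)**2 + 4**2)*(-1008) = sqrt((4*(-4)**2)**2 + 16)*(-1008) = sqrt((4*16)**2 + 16)*(-1008) = sqrt(64**2 + 16)*(-1008) = sqrt(4096 + 16)*(-1008) = sqrt(4112)*(-1008) = (4*sqrt(257))*(-1008) = -4032*sqrt(257)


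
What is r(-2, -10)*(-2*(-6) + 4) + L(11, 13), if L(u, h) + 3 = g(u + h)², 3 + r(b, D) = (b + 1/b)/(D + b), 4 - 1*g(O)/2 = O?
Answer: 4657/3 ≈ 1552.3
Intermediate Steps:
g(O) = 8 - 2*O
r(b, D) = -3 + (b + 1/b)/(D + b)
L(u, h) = -3 + (8 - 2*h - 2*u)² (L(u, h) = -3 + (8 - 2*(u + h))² = -3 + (8 - 2*(h + u))² = -3 + (8 + (-2*h - 2*u))² = -3 + (8 - 2*h - 2*u)²)
r(-2, -10)*(-2*(-6) + 4) + L(11, 13) = ((1 - 2*(-2)² - 3*(-10)*(-2))/((-2)*(-10 - 2)))*(-2*(-6) + 4) + (-3 + 4*(-4 + 13 + 11)²) = (-½*(1 - 2*4 - 60)/(-12))*(12 + 4) + (-3 + 4*20²) = -½*(-1/12)*(1 - 8 - 60)*16 + (-3 + 4*400) = -½*(-1/12)*(-67)*16 + (-3 + 1600) = -67/24*16 + 1597 = -134/3 + 1597 = 4657/3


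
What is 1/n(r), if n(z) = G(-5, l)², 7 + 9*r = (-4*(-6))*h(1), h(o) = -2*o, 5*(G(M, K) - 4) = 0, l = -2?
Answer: 1/16 ≈ 0.062500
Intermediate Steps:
G(M, K) = 4 (G(M, K) = 4 + (⅕)*0 = 4 + 0 = 4)
r = -55/9 (r = -7/9 + ((-4*(-6))*(-2*1))/9 = -7/9 + (24*(-2))/9 = -7/9 + (⅑)*(-48) = -7/9 - 16/3 = -55/9 ≈ -6.1111)
n(z) = 16 (n(z) = 4² = 16)
1/n(r) = 1/16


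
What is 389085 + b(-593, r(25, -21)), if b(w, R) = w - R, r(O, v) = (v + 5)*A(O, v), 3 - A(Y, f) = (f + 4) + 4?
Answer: 388748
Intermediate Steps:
A(Y, f) = -5 - f (A(Y, f) = 3 - ((f + 4) + 4) = 3 - ((4 + f) + 4) = 3 - (8 + f) = 3 + (-8 - f) = -5 - f)
r(O, v) = (-5 - v)*(5 + v) (r(O, v) = (v + 5)*(-5 - v) = (5 + v)*(-5 - v) = (-5 - v)*(5 + v))
389085 + b(-593, r(25, -21)) = 389085 + (-593 - (-1)*(5 - 21)**2) = 389085 + (-593 - (-1)*(-16)**2) = 389085 + (-593 - (-1)*256) = 389085 + (-593 - 1*(-256)) = 389085 + (-593 + 256) = 389085 - 337 = 388748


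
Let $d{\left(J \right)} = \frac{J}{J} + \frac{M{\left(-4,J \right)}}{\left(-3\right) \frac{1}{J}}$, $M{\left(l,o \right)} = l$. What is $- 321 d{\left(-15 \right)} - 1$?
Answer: $6098$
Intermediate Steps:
$d{\left(J \right)} = 1 + \frac{4 J}{3}$ ($d{\left(J \right)} = \frac{J}{J} - \frac{4}{\left(-3\right) \frac{1}{J}} = 1 - 4 \left(- \frac{J}{3}\right) = 1 + \frac{4 J}{3}$)
$- 321 d{\left(-15 \right)} - 1 = - 321 \left(1 + \frac{4}{3} \left(-15\right)\right) - 1 = - 321 \left(1 - 20\right) - 1 = \left(-321\right) \left(-19\right) - 1 = 6099 - 1 = 6098$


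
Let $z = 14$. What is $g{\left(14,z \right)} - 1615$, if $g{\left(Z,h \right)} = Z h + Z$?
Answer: $-1405$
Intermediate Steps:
$g{\left(Z,h \right)} = Z + Z h$
$g{\left(14,z \right)} - 1615 = 14 \left(1 + 14\right) - 1615 = 14 \cdot 15 - 1615 = 210 - 1615 = -1405$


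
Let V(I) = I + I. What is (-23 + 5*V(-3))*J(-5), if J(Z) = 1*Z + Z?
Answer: 530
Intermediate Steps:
V(I) = 2*I
J(Z) = 2*Z (J(Z) = Z + Z = 2*Z)
(-23 + 5*V(-3))*J(-5) = (-23 + 5*(2*(-3)))*(2*(-5)) = (-23 + 5*(-6))*(-10) = (-23 - 30)*(-10) = -53*(-10) = 530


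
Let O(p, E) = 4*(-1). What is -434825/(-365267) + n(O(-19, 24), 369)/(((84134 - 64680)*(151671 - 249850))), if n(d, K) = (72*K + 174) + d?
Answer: 415247396852202/348825285109511 ≈ 1.1904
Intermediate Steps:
O(p, E) = -4
n(d, K) = 174 + d + 72*K (n(d, K) = (174 + 72*K) + d = 174 + d + 72*K)
-434825/(-365267) + n(O(-19, 24), 369)/(((84134 - 64680)*(151671 - 249850))) = -434825/(-365267) + (174 - 4 + 72*369)/(((84134 - 64680)*(151671 - 249850))) = -434825*(-1/365267) + (174 - 4 + 26568)/((19454*(-98179))) = 434825/365267 + 26738/(-1909974266) = 434825/365267 + 26738*(-1/1909974266) = 434825/365267 - 13369/954987133 = 415247396852202/348825285109511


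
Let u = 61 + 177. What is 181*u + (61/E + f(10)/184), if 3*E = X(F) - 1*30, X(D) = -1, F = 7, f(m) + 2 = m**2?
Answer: 122843139/2852 ≈ 43073.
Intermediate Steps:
f(m) = -2 + m**2
u = 238
E = -31/3 (E = (-1 - 1*30)/3 = (-1 - 30)/3 = (1/3)*(-31) = -31/3 ≈ -10.333)
181*u + (61/E + f(10)/184) = 181*238 + (61/(-31/3) + (-2 + 10**2)/184) = 43078 + (61*(-3/31) + (-2 + 100)*(1/184)) = 43078 + (-183/31 + 98*(1/184)) = 43078 + (-183/31 + 49/92) = 43078 - 15317/2852 = 122843139/2852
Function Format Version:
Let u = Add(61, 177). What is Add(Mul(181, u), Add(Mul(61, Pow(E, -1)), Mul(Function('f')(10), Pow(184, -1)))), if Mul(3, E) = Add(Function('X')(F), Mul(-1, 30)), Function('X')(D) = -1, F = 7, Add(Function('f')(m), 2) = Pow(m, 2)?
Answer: Rational(122843139, 2852) ≈ 43073.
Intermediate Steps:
Function('f')(m) = Add(-2, Pow(m, 2))
u = 238
E = Rational(-31, 3) (E = Mul(Rational(1, 3), Add(-1, Mul(-1, 30))) = Mul(Rational(1, 3), Add(-1, -30)) = Mul(Rational(1, 3), -31) = Rational(-31, 3) ≈ -10.333)
Add(Mul(181, u), Add(Mul(61, Pow(E, -1)), Mul(Function('f')(10), Pow(184, -1)))) = Add(Mul(181, 238), Add(Mul(61, Pow(Rational(-31, 3), -1)), Mul(Add(-2, Pow(10, 2)), Pow(184, -1)))) = Add(43078, Add(Mul(61, Rational(-3, 31)), Mul(Add(-2, 100), Rational(1, 184)))) = Add(43078, Add(Rational(-183, 31), Mul(98, Rational(1, 184)))) = Add(43078, Add(Rational(-183, 31), Rational(49, 92))) = Add(43078, Rational(-15317, 2852)) = Rational(122843139, 2852)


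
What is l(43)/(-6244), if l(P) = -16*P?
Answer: 172/1561 ≈ 0.11019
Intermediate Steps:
l(P) = -16*P
l(43)/(-6244) = -16*43/(-6244) = -688*(-1/6244) = 172/1561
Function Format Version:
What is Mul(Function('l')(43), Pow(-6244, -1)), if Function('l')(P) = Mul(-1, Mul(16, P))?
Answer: Rational(172, 1561) ≈ 0.11019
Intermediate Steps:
Function('l')(P) = Mul(-16, P)
Mul(Function('l')(43), Pow(-6244, -1)) = Mul(Mul(-16, 43), Pow(-6244, -1)) = Mul(-688, Rational(-1, 6244)) = Rational(172, 1561)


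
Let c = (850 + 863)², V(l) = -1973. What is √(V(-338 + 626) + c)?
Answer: 2*√733099 ≈ 1712.4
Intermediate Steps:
c = 2934369 (c = 1713² = 2934369)
√(V(-338 + 626) + c) = √(-1973 + 2934369) = √2932396 = 2*√733099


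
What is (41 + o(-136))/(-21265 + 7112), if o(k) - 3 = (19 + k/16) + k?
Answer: 163/28306 ≈ 0.0057585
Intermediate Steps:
o(k) = 22 + 17*k/16 (o(k) = 3 + ((19 + k/16) + k) = 3 + (19 + 17*k/16) = 22 + 17*k/16)
(41 + o(-136))/(-21265 + 7112) = (41 + (22 + (17/16)*(-136)))/(-21265 + 7112) = (41 + (22 - 289/2))/(-14153) = (41 - 245/2)*(-1/14153) = -163/2*(-1/14153) = 163/28306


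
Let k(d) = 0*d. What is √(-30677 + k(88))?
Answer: I*√30677 ≈ 175.15*I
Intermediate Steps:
k(d) = 0
√(-30677 + k(88)) = √(-30677 + 0) = √(-30677) = I*√30677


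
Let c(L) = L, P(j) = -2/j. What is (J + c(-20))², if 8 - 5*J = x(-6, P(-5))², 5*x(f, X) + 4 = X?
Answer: 3343614976/9765625 ≈ 342.39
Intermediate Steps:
x(f, X) = -⅘ + X/5
J = 4676/3125 (J = 8/5 - (-⅘ + (-2/(-5))/5)²/5 = 8/5 - (-⅘ + (-2*(-⅕))/5)²/5 = 8/5 - (-⅘ + (⅕)*(⅖))²/5 = 8/5 - (-⅘ + 2/25)²/5 = 8/5 - (-18/25)²/5 = 8/5 - ⅕*324/625 = 8/5 - 324/3125 = 4676/3125 ≈ 1.4963)
(J + c(-20))² = (4676/3125 - 20)² = (-57824/3125)² = 3343614976/9765625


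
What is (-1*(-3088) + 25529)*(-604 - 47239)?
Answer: -1369123131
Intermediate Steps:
(-1*(-3088) + 25529)*(-604 - 47239) = (3088 + 25529)*(-47843) = 28617*(-47843) = -1369123131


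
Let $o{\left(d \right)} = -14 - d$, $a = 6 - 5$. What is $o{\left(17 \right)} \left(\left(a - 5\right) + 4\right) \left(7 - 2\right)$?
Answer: $0$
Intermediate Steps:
$a = 1$
$o{\left(17 \right)} \left(\left(a - 5\right) + 4\right) \left(7 - 2\right) = \left(-14 - 17\right) \left(\left(1 - 5\right) + 4\right) \left(7 - 2\right) = \left(-14 - 17\right) \left(-4 + 4\right) 5 = - 31 \cdot 0 \cdot 5 = \left(-31\right) 0 = 0$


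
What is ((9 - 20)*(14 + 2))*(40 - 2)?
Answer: -6688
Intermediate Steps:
((9 - 20)*(14 + 2))*(40 - 2) = -11*16*38 = -176*38 = -6688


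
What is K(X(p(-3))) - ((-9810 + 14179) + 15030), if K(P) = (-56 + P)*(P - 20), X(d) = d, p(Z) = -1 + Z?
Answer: -17959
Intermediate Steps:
K(P) = (-56 + P)*(-20 + P)
K(X(p(-3))) - ((-9810 + 14179) + 15030) = (1120 + (-1 - 3)² - 76*(-1 - 3)) - ((-9810 + 14179) + 15030) = (1120 + (-4)² - 76*(-4)) - (4369 + 15030) = (1120 + 16 + 304) - 1*19399 = 1440 - 19399 = -17959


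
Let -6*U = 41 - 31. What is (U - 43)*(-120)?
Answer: 5360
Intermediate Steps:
U = -5/3 (U = -(41 - 31)/6 = -1/6*10 = -5/3 ≈ -1.6667)
(U - 43)*(-120) = (-5/3 - 43)*(-120) = -134/3*(-120) = 5360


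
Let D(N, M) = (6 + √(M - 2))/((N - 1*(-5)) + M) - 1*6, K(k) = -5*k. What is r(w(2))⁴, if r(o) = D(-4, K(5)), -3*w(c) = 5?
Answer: (50 + I*√3)⁴/4096 ≈ 1514.9 + 211.18*I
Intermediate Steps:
w(c) = -5/3 (w(c) = -⅓*5 = -5/3)
D(N, M) = -6 + (6 + √(-2 + M))/(5 + M + N) (D(N, M) = (6 + √(-2 + M))/((N + 5) + M) - 6 = (6 + √(-2 + M))/((5 + N) + M) - 6 = (6 + √(-2 + M))/(5 + M + N) - 6 = -6 + (6 + √(-2 + M))/(5 + M + N))
r(o) = -25/4 - I*√3/8 (r(o) = (-24 + √(-2 - 5*5) - (-30)*5 - 6*(-4))/(5 - 5*5 - 4) = (-24 + √(-2 - 25) - 6*(-25) + 24)/(5 - 25 - 4) = (-24 + √(-27) + 150 + 24)/(-24) = -(-24 + 3*I*√3 + 150 + 24)/24 = -(150 + 3*I*√3)/24 = -25/4 - I*√3/8)
r(w(2))⁴ = (-25/4 - I*√3/8)⁴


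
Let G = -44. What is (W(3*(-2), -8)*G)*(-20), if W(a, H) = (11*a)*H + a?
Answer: 459360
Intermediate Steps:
W(a, H) = a + 11*H*a (W(a, H) = 11*H*a + a = a + 11*H*a)
(W(3*(-2), -8)*G)*(-20) = (((3*(-2))*(1 + 11*(-8)))*(-44))*(-20) = (-6*(1 - 88)*(-44))*(-20) = (-6*(-87)*(-44))*(-20) = (522*(-44))*(-20) = -22968*(-20) = 459360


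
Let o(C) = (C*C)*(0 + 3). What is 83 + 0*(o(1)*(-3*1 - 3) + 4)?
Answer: 83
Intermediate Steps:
o(C) = 3*C**2 (o(C) = C**2*3 = 3*C**2)
83 + 0*(o(1)*(-3*1 - 3) + 4) = 83 + 0*((3*1**2)*(-3*1 - 3) + 4) = 83 + 0*((3*1)*(-3 - 3) + 4) = 83 + 0*(3*(-6) + 4) = 83 + 0*(-18 + 4) = 83 + 0*(-14) = 83 + 0 = 83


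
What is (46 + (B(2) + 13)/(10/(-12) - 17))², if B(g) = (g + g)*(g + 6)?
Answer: 21641104/11449 ≈ 1890.2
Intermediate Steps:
B(g) = 2*g*(6 + g) (B(g) = (2*g)*(6 + g) = 2*g*(6 + g))
(46 + (B(2) + 13)/(10/(-12) - 17))² = (46 + (2*2*(6 + 2) + 13)/(10/(-12) - 17))² = (46 + (2*2*8 + 13)/(10*(-1/12) - 17))² = (46 + (32 + 13)/(-⅚ - 17))² = (46 + 45/(-107/6))² = (46 + 45*(-6/107))² = (46 - 270/107)² = (4652/107)² = 21641104/11449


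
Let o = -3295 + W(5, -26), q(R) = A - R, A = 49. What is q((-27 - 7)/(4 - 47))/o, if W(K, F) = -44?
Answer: -691/47859 ≈ -0.014438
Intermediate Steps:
q(R) = 49 - R
o = -3339 (o = -3295 - 44 = -3339)
q((-27 - 7)/(4 - 47))/o = (49 - (-27 - 7)/(4 - 47))/(-3339) = (49 - (-34)/(-43))*(-1/3339) = (49 - (-34)*(-1)/43)*(-1/3339) = (49 - 1*34/43)*(-1/3339) = (49 - 34/43)*(-1/3339) = (2073/43)*(-1/3339) = -691/47859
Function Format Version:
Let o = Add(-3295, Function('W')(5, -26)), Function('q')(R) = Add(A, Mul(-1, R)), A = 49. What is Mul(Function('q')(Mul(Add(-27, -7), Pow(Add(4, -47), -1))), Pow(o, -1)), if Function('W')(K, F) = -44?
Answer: Rational(-691, 47859) ≈ -0.014438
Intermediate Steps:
Function('q')(R) = Add(49, Mul(-1, R))
o = -3339 (o = Add(-3295, -44) = -3339)
Mul(Function('q')(Mul(Add(-27, -7), Pow(Add(4, -47), -1))), Pow(o, -1)) = Mul(Add(49, Mul(-1, Mul(Add(-27, -7), Pow(Add(4, -47), -1)))), Pow(-3339, -1)) = Mul(Add(49, Mul(-1, Mul(-34, Pow(-43, -1)))), Rational(-1, 3339)) = Mul(Add(49, Mul(-1, Mul(-34, Rational(-1, 43)))), Rational(-1, 3339)) = Mul(Add(49, Mul(-1, Rational(34, 43))), Rational(-1, 3339)) = Mul(Add(49, Rational(-34, 43)), Rational(-1, 3339)) = Mul(Rational(2073, 43), Rational(-1, 3339)) = Rational(-691, 47859)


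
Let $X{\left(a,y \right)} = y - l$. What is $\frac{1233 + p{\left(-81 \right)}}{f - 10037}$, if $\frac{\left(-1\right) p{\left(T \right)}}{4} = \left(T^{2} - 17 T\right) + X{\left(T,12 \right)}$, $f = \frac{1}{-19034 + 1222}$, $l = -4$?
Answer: $\frac{544744396}{178779045} \approx 3.047$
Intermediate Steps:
$X{\left(a,y \right)} = 4 + y$ ($X{\left(a,y \right)} = y - -4 = y + 4 = 4 + y$)
$f = - \frac{1}{17812}$ ($f = \frac{1}{-17812} = - \frac{1}{17812} \approx -5.6142 \cdot 10^{-5}$)
$p{\left(T \right)} = -64 - 4 T^{2} + 68 T$ ($p{\left(T \right)} = - 4 \left(\left(T^{2} - 17 T\right) + \left(4 + 12\right)\right) = - 4 \left(\left(T^{2} - 17 T\right) + 16\right) = - 4 \left(16 + T^{2} - 17 T\right) = -64 - 4 T^{2} + 68 T$)
$\frac{1233 + p{\left(-81 \right)}}{f - 10037} = \frac{1233 - \left(5572 + 26244\right)}{- \frac{1}{17812} - 10037} = \frac{1233 - 31816}{- \frac{178779045}{17812}} = \left(1233 - 31816\right) \left(- \frac{17812}{178779045}\right) = \left(-30583\right) \left(- \frac{17812}{178779045}\right) = \frac{544744396}{178779045}$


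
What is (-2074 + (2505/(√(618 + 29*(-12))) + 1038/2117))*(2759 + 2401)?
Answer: -22650439200/2117 + 143620*√30 ≈ -9.9127e+6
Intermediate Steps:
(-2074 + (2505/(√(618 + 29*(-12))) + 1038/2117))*(2759 + 2401) = (-2074 + (2505/(√(618 - 348)) + 1038*(1/2117)))*5160 = (-2074 + (2505/(√270) + 1038/2117))*5160 = (-2074 + (2505/((3*√30)) + 1038/2117))*5160 = (-2074 + (2505*(√30/90) + 1038/2117))*5160 = (-2074 + (167*√30/6 + 1038/2117))*5160 = (-2074 + (1038/2117 + 167*√30/6))*5160 = (-4389620/2117 + 167*√30/6)*5160 = -22650439200/2117 + 143620*√30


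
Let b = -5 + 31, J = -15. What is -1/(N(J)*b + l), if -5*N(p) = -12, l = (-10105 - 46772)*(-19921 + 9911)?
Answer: -5/2846694162 ≈ -1.7564e-9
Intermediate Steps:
l = 569338770 (l = -56877*(-10010) = 569338770)
N(p) = 12/5 (N(p) = -1/5*(-12) = 12/5)
b = 26
-1/(N(J)*b + l) = -1/((12/5)*26 + 569338770) = -1/(312/5 + 569338770) = -1/2846694162/5 = -1*5/2846694162 = -5/2846694162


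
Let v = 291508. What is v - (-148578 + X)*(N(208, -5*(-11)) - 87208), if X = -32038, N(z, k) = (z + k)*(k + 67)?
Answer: -9955623644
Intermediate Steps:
N(z, k) = (67 + k)*(k + z) (N(z, k) = (k + z)*(67 + k) = (67 + k)*(k + z))
v - (-148578 + X)*(N(208, -5*(-11)) - 87208) = 291508 - (-148578 - 32038)*(((-5*(-11))**2 + 67*(-5*(-11)) + 67*208 - 5*(-11)*208) - 87208) = 291508 - (-180616)*((55**2 + 67*55 + 13936 + 55*208) - 87208) = 291508 - (-180616)*((3025 + 3685 + 13936 + 11440) - 87208) = 291508 - (-180616)*(32086 - 87208) = 291508 - (-180616)*(-55122) = 291508 - 1*9955915152 = 291508 - 9955915152 = -9955623644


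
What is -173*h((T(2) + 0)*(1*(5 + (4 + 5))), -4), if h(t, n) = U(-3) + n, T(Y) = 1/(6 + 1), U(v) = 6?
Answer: -346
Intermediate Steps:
T(Y) = ⅐ (T(Y) = 1/7 = ⅐)
h(t, n) = 6 + n
-173*h((T(2) + 0)*(1*(5 + (4 + 5))), -4) = -173*(6 - 4) = -173*2 = -346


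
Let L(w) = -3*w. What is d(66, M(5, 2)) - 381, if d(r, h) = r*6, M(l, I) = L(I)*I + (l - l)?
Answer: 15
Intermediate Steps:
M(l, I) = -3*I**2 (M(l, I) = (-3*I)*I + (l - l) = -3*I**2 + 0 = -3*I**2)
d(r, h) = 6*r
d(66, M(5, 2)) - 381 = 6*66 - 381 = 396 - 381 = 15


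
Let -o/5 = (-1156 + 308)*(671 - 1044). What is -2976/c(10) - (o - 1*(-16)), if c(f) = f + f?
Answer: 7906776/5 ≈ 1.5814e+6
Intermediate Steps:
o = -1581520 (o = -5*(-1156 + 308)*(671 - 1044) = -(-4240)*(-373) = -5*316304 = -1581520)
c(f) = 2*f
-2976/c(10) - (o - 1*(-16)) = -2976/(2*10) - (-1581520 - 1*(-16)) = -2976/20 - (-1581520 + 16) = -2976*1/20 - 1*(-1581504) = -744/5 + 1581504 = 7906776/5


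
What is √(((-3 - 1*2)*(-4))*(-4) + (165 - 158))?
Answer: I*√73 ≈ 8.544*I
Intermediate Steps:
√(((-3 - 1*2)*(-4))*(-4) + (165 - 158)) = √(((-3 - 2)*(-4))*(-4) + 7) = √(-5*(-4)*(-4) + 7) = √(20*(-4) + 7) = √(-80 + 7) = √(-73) = I*√73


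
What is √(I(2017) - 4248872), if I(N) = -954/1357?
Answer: I*√7824082390106/1357 ≈ 2061.3*I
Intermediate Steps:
I(N) = -954/1357 (I(N) = -954*1/1357 = -954/1357)
√(I(2017) - 4248872) = √(-954/1357 - 4248872) = √(-5765720258/1357) = I*√7824082390106/1357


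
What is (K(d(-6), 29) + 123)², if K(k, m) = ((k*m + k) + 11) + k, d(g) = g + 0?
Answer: 2704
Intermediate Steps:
d(g) = g
K(k, m) = 11 + 2*k + k*m (K(k, m) = ((k + k*m) + 11) + k = (11 + k + k*m) + k = 11 + 2*k + k*m)
(K(d(-6), 29) + 123)² = ((11 + 2*(-6) - 6*29) + 123)² = ((11 - 12 - 174) + 123)² = (-175 + 123)² = (-52)² = 2704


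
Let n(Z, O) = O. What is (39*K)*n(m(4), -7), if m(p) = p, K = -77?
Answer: 21021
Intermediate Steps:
(39*K)*n(m(4), -7) = (39*(-77))*(-7) = -3003*(-7) = 21021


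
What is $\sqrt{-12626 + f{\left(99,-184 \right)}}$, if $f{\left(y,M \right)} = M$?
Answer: $i \sqrt{12810} \approx 113.18 i$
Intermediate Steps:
$\sqrt{-12626 + f{\left(99,-184 \right)}} = \sqrt{-12626 - 184} = \sqrt{-12810} = i \sqrt{12810}$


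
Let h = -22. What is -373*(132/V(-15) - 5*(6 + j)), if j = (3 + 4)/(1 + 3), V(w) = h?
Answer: 66767/4 ≈ 16692.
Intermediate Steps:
V(w) = -22
j = 7/4 ≈ 1.7500
-373*(132/V(-15) - 5*(6 + j)) = -373*(132/(-22) - 5*(6 + 7/4)) = -373*(132*(-1/22) - 5*31/4) = -373*(-6 - 155/4) = -373*(-179/4) = 66767/4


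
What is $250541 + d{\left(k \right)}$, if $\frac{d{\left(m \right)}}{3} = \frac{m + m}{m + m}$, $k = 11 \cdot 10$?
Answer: $250544$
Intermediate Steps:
$k = 110$
$d{\left(m \right)} = 3$ ($d{\left(m \right)} = 3 \frac{m + m}{m + m} = 3 \frac{2 m}{2 m} = 3 \cdot 2 m \frac{1}{2 m} = 3 \cdot 1 = 3$)
$250541 + d{\left(k \right)} = 250541 + 3 = 250544$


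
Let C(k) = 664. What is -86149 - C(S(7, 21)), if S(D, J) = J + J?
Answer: -86813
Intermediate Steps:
S(D, J) = 2*J
-86149 - C(S(7, 21)) = -86149 - 1*664 = -86149 - 664 = -86813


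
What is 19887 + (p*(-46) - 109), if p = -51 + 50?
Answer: 19824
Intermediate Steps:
p = -1
19887 + (p*(-46) - 109) = 19887 + (-1*(-46) - 109) = 19887 + (46 - 109) = 19887 - 63 = 19824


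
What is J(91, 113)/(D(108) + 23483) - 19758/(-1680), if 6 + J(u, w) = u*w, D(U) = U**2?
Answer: 16945233/1405880 ≈ 12.053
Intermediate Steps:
J(u, w) = -6 + u*w
J(91, 113)/(D(108) + 23483) - 19758/(-1680) = (-6 + 91*113)/(108**2 + 23483) - 19758/(-1680) = (-6 + 10283)/(11664 + 23483) - 19758*(-1/1680) = 10277/35147 + 3293/280 = 16945233/1405880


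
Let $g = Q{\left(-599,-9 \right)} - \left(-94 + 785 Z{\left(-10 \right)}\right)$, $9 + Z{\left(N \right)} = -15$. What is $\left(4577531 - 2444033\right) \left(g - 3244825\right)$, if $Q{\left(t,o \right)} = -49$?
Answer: $-6882536538120$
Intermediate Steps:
$Z{\left(N \right)} = -24$ ($Z{\left(N \right)} = -9 - 15 = -24$)
$g = 18885$ ($g = -49 + \left(\left(-785\right) \left(-24\right) + 94\right) = -49 + \left(18840 + 94\right) = -49 + 18934 = 18885$)
$\left(4577531 - 2444033\right) \left(g - 3244825\right) = \left(4577531 - 2444033\right) \left(18885 - 3244825\right) = 2133498 \left(-3225940\right) = -6882536538120$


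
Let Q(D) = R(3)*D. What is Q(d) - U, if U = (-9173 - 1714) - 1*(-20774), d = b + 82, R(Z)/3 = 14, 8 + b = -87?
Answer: -10433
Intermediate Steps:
b = -95 (b = -8 - 87 = -95)
R(Z) = 42 (R(Z) = 3*14 = 42)
d = -13 (d = -95 + 82 = -13)
U = 9887 (U = -10887 + 20774 = 9887)
Q(D) = 42*D
Q(d) - U = 42*(-13) - 1*9887 = -546 - 9887 = -10433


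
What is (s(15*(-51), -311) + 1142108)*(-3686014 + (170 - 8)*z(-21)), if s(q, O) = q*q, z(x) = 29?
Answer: -6358858610228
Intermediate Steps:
s(q, O) = q²
(s(15*(-51), -311) + 1142108)*(-3686014 + (170 - 8)*z(-21)) = ((15*(-51))² + 1142108)*(-3686014 + (170 - 8)*29) = ((-765)² + 1142108)*(-3686014 + 162*29) = (585225 + 1142108)*(-3686014 + 4698) = 1727333*(-3681316) = -6358858610228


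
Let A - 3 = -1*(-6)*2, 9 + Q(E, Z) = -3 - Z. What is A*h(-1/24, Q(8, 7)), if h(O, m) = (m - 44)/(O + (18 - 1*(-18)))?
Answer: -22680/863 ≈ -26.280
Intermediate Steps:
Q(E, Z) = -12 - Z (Q(E, Z) = -9 + (-3 - Z) = -12 - Z)
A = 15 (A = 3 - 1*(-6)*2 = 3 + 6*2 = 3 + 12 = 15)
h(O, m) = (-44 + m)/(36 + O) (h(O, m) = (-44 + m)/(O + (18 + 18)) = (-44 + m)/(O + 36) = (-44 + m)/(36 + O))
A*h(-1/24, Q(8, 7)) = 15*((-44 + (-12 - 1*7))/(36 - 1/24)) = 15*((-44 + (-12 - 7))/(36 - 1*1/24)) = 15*((-44 - 19)/(36 - 1/24)) = 15*(-63/(863/24)) = 15*((24/863)*(-63)) = 15*(-1512/863) = -22680/863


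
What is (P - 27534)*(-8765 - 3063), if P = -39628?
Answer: 794392136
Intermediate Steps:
(P - 27534)*(-8765 - 3063) = (-39628 - 27534)*(-8765 - 3063) = -67162*(-11828) = 794392136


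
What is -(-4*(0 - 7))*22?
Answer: -616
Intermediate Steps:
-(-4*(0 - 7))*22 = -(-4*(-7))*22 = -28*22 = -1*616 = -616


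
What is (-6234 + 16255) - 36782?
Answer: -26761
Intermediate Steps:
(-6234 + 16255) - 36782 = 10021 - 36782 = -26761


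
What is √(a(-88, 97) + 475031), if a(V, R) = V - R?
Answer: √474846 ≈ 689.09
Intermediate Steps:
√(a(-88, 97) + 475031) = √((-88 - 1*97) + 475031) = √((-88 - 97) + 475031) = √(-185 + 475031) = √474846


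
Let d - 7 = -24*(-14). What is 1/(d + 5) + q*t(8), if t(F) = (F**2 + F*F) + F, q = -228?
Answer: -10790783/348 ≈ -31008.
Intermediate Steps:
t(F) = F + 2*F**2 (t(F) = (F**2 + F**2) + F = 2*F**2 + F = F + 2*F**2)
d = 343 (d = 7 - 24*(-14) = 7 + 336 = 343)
1/(d + 5) + q*t(8) = 1/(343 + 5) - 1824*(1 + 2*8) = 1/348 - 1824*(1 + 16) = 1/348 - 1824*17 = 1/348 - 228*136 = 1/348 - 31008 = -10790783/348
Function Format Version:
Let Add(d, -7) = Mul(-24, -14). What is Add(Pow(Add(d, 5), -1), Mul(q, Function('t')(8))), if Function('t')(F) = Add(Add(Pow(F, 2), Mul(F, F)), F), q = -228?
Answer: Rational(-10790783, 348) ≈ -31008.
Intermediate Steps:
Function('t')(F) = Add(F, Mul(2, Pow(F, 2))) (Function('t')(F) = Add(Add(Pow(F, 2), Pow(F, 2)), F) = Add(Mul(2, Pow(F, 2)), F) = Add(F, Mul(2, Pow(F, 2))))
d = 343 (d = Add(7, Mul(-24, -14)) = Add(7, 336) = 343)
Add(Pow(Add(d, 5), -1), Mul(q, Function('t')(8))) = Add(Pow(Add(343, 5), -1), Mul(-228, Mul(8, Add(1, Mul(2, 8))))) = Add(Pow(348, -1), Mul(-228, Mul(8, Add(1, 16)))) = Add(Rational(1, 348), Mul(-228, Mul(8, 17))) = Add(Rational(1, 348), Mul(-228, 136)) = Add(Rational(1, 348), -31008) = Rational(-10790783, 348)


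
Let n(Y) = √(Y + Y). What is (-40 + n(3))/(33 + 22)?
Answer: -8/11 + √6/55 ≈ -0.68274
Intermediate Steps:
n(Y) = √2*√Y (n(Y) = √(2*Y) = √2*√Y)
(-40 + n(3))/(33 + 22) = (-40 + √2*√3)/(33 + 22) = (-40 + √6)/55 = (-40 + √6)*(1/55) = -8/11 + √6/55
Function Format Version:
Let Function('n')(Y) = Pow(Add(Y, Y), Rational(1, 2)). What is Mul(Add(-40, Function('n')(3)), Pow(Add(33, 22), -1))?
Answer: Add(Rational(-8, 11), Mul(Rational(1, 55), Pow(6, Rational(1, 2)))) ≈ -0.68274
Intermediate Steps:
Function('n')(Y) = Mul(Pow(2, Rational(1, 2)), Pow(Y, Rational(1, 2))) (Function('n')(Y) = Pow(Mul(2, Y), Rational(1, 2)) = Mul(Pow(2, Rational(1, 2)), Pow(Y, Rational(1, 2))))
Mul(Add(-40, Function('n')(3)), Pow(Add(33, 22), -1)) = Mul(Add(-40, Mul(Pow(2, Rational(1, 2)), Pow(3, Rational(1, 2)))), Pow(Add(33, 22), -1)) = Mul(Add(-40, Pow(6, Rational(1, 2))), Pow(55, -1)) = Mul(Add(-40, Pow(6, Rational(1, 2))), Rational(1, 55)) = Add(Rational(-8, 11), Mul(Rational(1, 55), Pow(6, Rational(1, 2))))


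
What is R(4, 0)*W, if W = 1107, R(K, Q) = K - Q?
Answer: 4428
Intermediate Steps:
R(4, 0)*W = (4 - 1*0)*1107 = (4 + 0)*1107 = 4*1107 = 4428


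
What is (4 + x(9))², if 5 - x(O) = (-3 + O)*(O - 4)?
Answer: 441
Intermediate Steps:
x(O) = 5 - (-4 + O)*(-3 + O) (x(O) = 5 - (-3 + O)*(O - 4) = 5 - (-3 + O)*(-4 + O) = 5 - (-4 + O)*(-3 + O))
(4 + x(9))² = (4 + (-7 - 1*9² + 7*9))² = (4 + (-7 - 1*81 + 63))² = (4 + (-7 - 81 + 63))² = (4 - 25)² = (-21)² = 441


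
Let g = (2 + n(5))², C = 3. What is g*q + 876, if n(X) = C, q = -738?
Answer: -17574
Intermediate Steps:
n(X) = 3
g = 25 (g = (2 + 3)² = 5² = 25)
g*q + 876 = 25*(-738) + 876 = -18450 + 876 = -17574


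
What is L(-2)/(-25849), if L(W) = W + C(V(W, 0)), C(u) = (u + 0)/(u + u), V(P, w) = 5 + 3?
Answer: 3/51698 ≈ 5.8029e-5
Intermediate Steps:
V(P, w) = 8
C(u) = 1/2 (C(u) = u/((2*u)) = u*(1/(2*u)) = 1/2)
L(W) = 1/2 + W (L(W) = W + 1/2 = 1/2 + W)
L(-2)/(-25849) = (1/2 - 2)/(-25849) = -3/2*(-1/25849) = 3/51698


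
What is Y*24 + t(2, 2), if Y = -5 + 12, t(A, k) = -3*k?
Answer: 162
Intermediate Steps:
Y = 7
Y*24 + t(2, 2) = 7*24 - 3*2 = 168 - 6 = 162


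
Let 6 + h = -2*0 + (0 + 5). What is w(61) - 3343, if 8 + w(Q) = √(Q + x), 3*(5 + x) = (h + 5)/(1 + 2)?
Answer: -3351 + 2*√127/3 ≈ -3343.5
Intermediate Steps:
h = -1 (h = -6 + (-2*0 + (0 + 5)) = -6 + (0 + 5) = -6 + 5 = -1)
x = -41/9 (x = -5 + ((-1 + 5)/(1 + 2))/3 = -5 + (4/3)/3 = -5 + (4*(⅓))/3 = -5 + (⅓)*(4/3) = -5 + 4/9 = -41/9 ≈ -4.5556)
w(Q) = -8 + √(-41/9 + Q) (w(Q) = -8 + √(Q - 41/9) = -8 + √(-41/9 + Q))
w(61) - 3343 = (-8 + √(-41 + 9*61)/3) - 3343 = (-8 + √(-41 + 549)/3) - 3343 = (-8 + √508/3) - 3343 = (-8 + (2*√127)/3) - 3343 = (-8 + 2*√127/3) - 3343 = -3351 + 2*√127/3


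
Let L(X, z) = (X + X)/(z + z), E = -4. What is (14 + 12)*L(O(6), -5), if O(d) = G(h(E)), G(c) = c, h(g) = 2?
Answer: -52/5 ≈ -10.400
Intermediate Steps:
O(d) = 2
L(X, z) = X/z (L(X, z) = (2*X)/((2*z)) = (2*X)*(1/(2*z)) = X/z)
(14 + 12)*L(O(6), -5) = (14 + 12)*(2/(-5)) = 26*(2*(-⅕)) = 26*(-⅖) = -52/5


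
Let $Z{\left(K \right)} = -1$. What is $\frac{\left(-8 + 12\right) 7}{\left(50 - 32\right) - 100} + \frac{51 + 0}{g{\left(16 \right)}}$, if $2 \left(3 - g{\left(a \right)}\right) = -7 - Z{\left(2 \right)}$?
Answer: $\frac{669}{82} \approx 8.1585$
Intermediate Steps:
$g{\left(a \right)} = 6$ ($g{\left(a \right)} = 3 - \frac{-7 - -1}{2} = 3 - \frac{-7 + 1}{2} = 3 - -3 = 3 + 3 = 6$)
$\frac{\left(-8 + 12\right) 7}{\left(50 - 32\right) - 100} + \frac{51 + 0}{g{\left(16 \right)}} = \frac{\left(-8 + 12\right) 7}{\left(50 - 32\right) - 100} + \frac{51 + 0}{6} = \frac{4 \cdot 7}{18 - 100} + 51 \cdot \frac{1}{6} = \frac{28}{-82} + \frac{17}{2} = 28 \left(- \frac{1}{82}\right) + \frac{17}{2} = - \frac{14}{41} + \frac{17}{2} = \frac{669}{82}$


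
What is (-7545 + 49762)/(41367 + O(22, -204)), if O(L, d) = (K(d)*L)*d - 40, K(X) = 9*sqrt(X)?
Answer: 548821/105233315 + 18237744*I*sqrt(51)/1788966355 ≈ 0.0052153 + 0.072804*I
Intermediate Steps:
O(L, d) = -40 + 9*L*d**(3/2) (O(L, d) = ((9*sqrt(d))*L)*d - 40 = (9*L*sqrt(d))*d - 40 = 9*L*d**(3/2) - 40 = -40 + 9*L*d**(3/2))
(-7545 + 49762)/(41367 + O(22, -204)) = (-7545 + 49762)/(41367 + (-40 + 9*22*(-204)**(3/2))) = 42217/(41367 + (-40 + 9*22*(-408*I*sqrt(51)))) = 42217/(41367 + (-40 - 80784*I*sqrt(51))) = 42217/(41327 - 80784*I*sqrt(51))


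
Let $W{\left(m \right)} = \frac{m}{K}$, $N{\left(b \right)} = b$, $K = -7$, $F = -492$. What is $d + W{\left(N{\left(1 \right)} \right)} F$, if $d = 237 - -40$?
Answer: $\frac{2431}{7} \approx 347.29$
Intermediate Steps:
$d = 277$ ($d = 237 + 40 = 277$)
$W{\left(m \right)} = - \frac{m}{7}$ ($W{\left(m \right)} = \frac{m}{-7} = m \left(- \frac{1}{7}\right) = - \frac{m}{7}$)
$d + W{\left(N{\left(1 \right)} \right)} F = 277 + \left(- \frac{1}{7}\right) 1 \left(-492\right) = 277 - - \frac{492}{7} = 277 + \frac{492}{7} = \frac{2431}{7}$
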